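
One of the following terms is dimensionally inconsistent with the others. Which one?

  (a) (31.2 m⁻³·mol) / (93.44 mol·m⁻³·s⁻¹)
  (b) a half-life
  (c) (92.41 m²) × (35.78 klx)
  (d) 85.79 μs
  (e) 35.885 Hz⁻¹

(c)

Work out the base dimensions of each:
  (a) [m⁻³·mol] / [m⁻³·s⁻¹·mol] = s
  (b) [half-life] = s
  (c) [m²] · [m⁻²·cd] = cd
  (d) s
  (e) Hz⁻¹ = (s⁻¹)⁻¹ = s
All reduce to s except (c), which is cd.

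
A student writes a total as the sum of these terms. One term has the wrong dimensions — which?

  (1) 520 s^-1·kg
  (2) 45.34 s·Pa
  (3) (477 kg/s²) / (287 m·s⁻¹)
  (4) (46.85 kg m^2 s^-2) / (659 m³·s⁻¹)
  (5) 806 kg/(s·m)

Expand each in SI base units:
  (1) kg·s⁻¹
  (2) Pa·s = N·m⁻²·s = kg·m⁻¹·s⁻¹
  (3) [kg·s⁻²] / [m·s⁻¹] = kg·m⁻¹·s⁻¹
  (4) [kg·m²·s⁻²] / [m³·s⁻¹] = kg·m⁻¹·s⁻¹
  (5) kg·m⁻¹·s⁻¹
All reduce to kg·m⁻¹·s⁻¹ except (1), which is kg·s⁻¹.

(1)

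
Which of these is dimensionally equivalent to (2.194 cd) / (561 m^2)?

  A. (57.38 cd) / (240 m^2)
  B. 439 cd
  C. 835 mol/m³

A.

Reference: [cd] / [m²] = m⁻²·cd.
Each option:
  A. [cd] / [m²] = m⁻²·cd  ← same
  B. cd
  C. mol·m⁻³ = m⁻³·mol
Only A. matches m⁻²·cd.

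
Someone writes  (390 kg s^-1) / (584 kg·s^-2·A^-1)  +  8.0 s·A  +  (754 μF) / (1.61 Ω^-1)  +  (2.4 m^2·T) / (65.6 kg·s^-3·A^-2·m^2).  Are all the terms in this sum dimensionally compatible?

Expand each in SI base units:
  (390 kg s^-1) / (584 kg·s^-2·A^-1):  [kg·s⁻¹] / [kg·s⁻²·A⁻¹] = s·A
  8.0 s·A:  A·s = s·A
  (754 μF) / (1.61 Ω^-1):  [kg⁻¹·m⁻²·s⁴·A²] / [kg⁻¹·m⁻²·s³·A²] = s
  (2.4 m^2·T) / (65.6 kg·s^-3·A^-2·m^2):  [kg·m²·s⁻²·A⁻¹] / [kg·m²·s⁻³·A⁻²] = s·A
The terms do not share a single dimension (s vs s·A).

No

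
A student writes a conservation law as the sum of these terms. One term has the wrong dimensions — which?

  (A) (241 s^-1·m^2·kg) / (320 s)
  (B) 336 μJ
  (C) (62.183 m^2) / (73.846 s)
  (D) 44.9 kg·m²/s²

(C)

In SI base units:
  (A) [kg·m²·s⁻¹] / [s] = kg·m²·s⁻²
  (B) J = N·m = kg·m²·s⁻²
  (C) [m²] / [s] = m²·s⁻¹
  (D) kg·m²·s⁻²
All reduce to kg·m²·s⁻² except (C), which is m²·s⁻¹.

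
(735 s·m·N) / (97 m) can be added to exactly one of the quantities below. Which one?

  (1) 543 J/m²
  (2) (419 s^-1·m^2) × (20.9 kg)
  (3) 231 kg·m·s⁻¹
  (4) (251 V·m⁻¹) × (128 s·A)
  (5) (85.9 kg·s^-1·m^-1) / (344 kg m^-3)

Reference: [kg·m²·s⁻¹] / [m] = kg·m·s⁻¹.
Each option:
  (1) J·m⁻² = N·m·m⁻² = kg·s⁻²
  (2) [m²·s⁻¹] · [kg] = kg·m²·s⁻¹
  (3) kg·m·s⁻¹  ← same
  (4) [kg·m·s⁻³·A⁻¹] · [s·A] = kg·m·s⁻²
  (5) [kg·m⁻¹·s⁻¹] / [kg·m⁻³] = m²·s⁻¹
Only (3) matches kg·m·s⁻¹.

(3)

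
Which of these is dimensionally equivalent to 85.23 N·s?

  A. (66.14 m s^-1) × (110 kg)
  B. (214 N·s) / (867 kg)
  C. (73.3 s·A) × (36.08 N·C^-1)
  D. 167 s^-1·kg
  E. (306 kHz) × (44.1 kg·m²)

Reference: N·s = kg·m·s⁻²·s = kg·m·s⁻¹.
Each option:
  A. [m·s⁻¹] · [kg] = kg·m·s⁻¹  ← same
  B. [kg·m·s⁻¹] / [kg] = m·s⁻¹
  C. [s·A] · [kg·m·s⁻³·A⁻¹] = kg·m·s⁻²
  D. kg·s⁻¹
  E. [s⁻¹] · [kg·m²] = kg·m²·s⁻¹
Only A. matches kg·m·s⁻¹.

A.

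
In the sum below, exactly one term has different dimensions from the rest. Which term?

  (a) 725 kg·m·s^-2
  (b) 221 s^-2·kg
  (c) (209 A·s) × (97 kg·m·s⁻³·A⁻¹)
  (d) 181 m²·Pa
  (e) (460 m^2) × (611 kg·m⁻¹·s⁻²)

(b)

Expand each in SI base units:
  (a) kg·m·s⁻²
  (b) kg·s⁻²
  (c) [s·A] · [kg·m·s⁻³·A⁻¹] = kg·m·s⁻²
  (d) Pa·m² = N·m⁻²·m² = kg·m·s⁻²
  (e) [m²] · [kg·m⁻¹·s⁻²] = kg·m·s⁻²
All reduce to kg·m·s⁻² except (b), which is kg·s⁻².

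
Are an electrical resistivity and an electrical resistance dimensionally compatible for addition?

No

Work out the base dimensions of each:
  an electrical resistivity:  [electrical resistivity] = kg·m³·s⁻³·A⁻²
  an electrical resistance:  [electrical resistance] = kg·m²·s⁻³·A⁻²
kg·m³·s⁻³·A⁻² ≠ kg·m²·s⁻³·A⁻², so they cannot be added.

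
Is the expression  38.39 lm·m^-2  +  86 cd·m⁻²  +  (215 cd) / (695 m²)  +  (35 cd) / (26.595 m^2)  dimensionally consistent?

Yes

Dimensions:
  38.39 lm·m^-2:  lm·m⁻² = cd·m⁻² = m⁻²·cd
  86 cd·m⁻²:  cd·m⁻² = m⁻²·cd
  (215 cd) / (695 m²):  [cd] / [m²] = m⁻²·cd
  (35 cd) / (26.595 m^2):  [cd] / [m²] = m⁻²·cd
Every term reduces to m⁻²·cd.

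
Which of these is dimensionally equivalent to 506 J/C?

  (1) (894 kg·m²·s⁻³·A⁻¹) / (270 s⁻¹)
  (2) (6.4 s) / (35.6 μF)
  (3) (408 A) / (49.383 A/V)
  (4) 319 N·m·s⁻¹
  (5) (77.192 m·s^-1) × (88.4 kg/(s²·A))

Reference: J·C⁻¹ = N·m·(s·A)⁻¹ = kg·m²·s⁻³·A⁻¹.
Each option:
  (1) [kg·m²·s⁻³·A⁻¹] / [s⁻¹] = kg·m²·s⁻²·A⁻¹
  (2) [s] / [kg⁻¹·m⁻²·s⁴·A²] = kg·m²·s⁻³·A⁻²
  (3) [A] / [kg⁻¹·m⁻²·s³·A²] = kg·m²·s⁻³·A⁻¹  ← same
  (4) N·m·s⁻¹ = kg·m·s⁻²·m·s⁻¹ = kg·m²·s⁻³
  (5) [m·s⁻¹] · [kg·s⁻²·A⁻¹] = kg·m·s⁻³·A⁻¹
Only (3) matches kg·m²·s⁻³·A⁻¹.

(3)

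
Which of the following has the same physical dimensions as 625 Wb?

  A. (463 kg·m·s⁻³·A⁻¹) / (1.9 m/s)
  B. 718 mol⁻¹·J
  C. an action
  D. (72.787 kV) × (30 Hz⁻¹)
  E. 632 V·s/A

D.

Reference: Wb = V·s = kg·m²·s⁻²·A⁻¹.
Each option:
  A. [kg·m·s⁻³·A⁻¹] / [m·s⁻¹] = kg·s⁻²·A⁻¹
  B. J·mol⁻¹ = N·m·mol⁻¹ = kg·m²·s⁻²·mol⁻¹
  C. [action] = kg·m²·s⁻¹
  D. [kg·m²·s⁻³·A⁻¹] · [s] = kg·m²·s⁻²·A⁻¹  ← same
  E. V·s·A⁻¹ = J·C⁻¹·s·A⁻¹ = kg·m²·s⁻²·A⁻²
Only D. matches kg·m²·s⁻²·A⁻¹.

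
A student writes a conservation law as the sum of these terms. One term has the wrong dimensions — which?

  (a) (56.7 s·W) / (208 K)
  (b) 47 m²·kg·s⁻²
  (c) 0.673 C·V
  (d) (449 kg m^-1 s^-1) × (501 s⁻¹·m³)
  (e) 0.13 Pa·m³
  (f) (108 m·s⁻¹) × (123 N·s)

(a)

Work out the base dimensions of each:
  (a) [kg·m²·s⁻²] / [K] = kg·m²·s⁻²·K⁻¹
  (b) kg·m²·s⁻²
  (c) C·V = s·A·J·C⁻¹ = kg·m²·s⁻²
  (d) [kg·m⁻¹·s⁻¹] · [m³·s⁻¹] = kg·m²·s⁻²
  (e) Pa·m³ = N·m⁻²·m³ = kg·m²·s⁻²
  (f) [m·s⁻¹] · [kg·m·s⁻¹] = kg·m²·s⁻²
All reduce to kg·m²·s⁻² except (a), which is kg·m²·s⁻²·K⁻¹.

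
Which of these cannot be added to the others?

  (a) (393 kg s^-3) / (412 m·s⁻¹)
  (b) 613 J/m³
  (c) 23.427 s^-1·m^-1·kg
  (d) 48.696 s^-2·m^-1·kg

Work out the base dimensions of each:
  (a) [kg·s⁻³] / [m·s⁻¹] = kg·m⁻¹·s⁻²
  (b) J·m⁻³ = N·m·m⁻³ = kg·m⁻¹·s⁻²
  (c) kg·m⁻¹·s⁻¹
  (d) kg·m⁻¹·s⁻²
All reduce to kg·m⁻¹·s⁻² except (c), which is kg·m⁻¹·s⁻¹.

(c)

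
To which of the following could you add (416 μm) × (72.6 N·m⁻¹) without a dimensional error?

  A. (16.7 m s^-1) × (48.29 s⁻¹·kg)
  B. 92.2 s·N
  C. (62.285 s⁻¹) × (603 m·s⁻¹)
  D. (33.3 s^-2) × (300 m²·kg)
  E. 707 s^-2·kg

A.

Reference: [m] · [kg·s⁻²] = kg·m·s⁻².
Each option:
  A. [m·s⁻¹] · [kg·s⁻¹] = kg·m·s⁻²  ← same
  B. N·s = kg·m·s⁻²·s = kg·m·s⁻¹
  C. [s⁻¹] · [m·s⁻¹] = m·s⁻²
  D. [s⁻²] · [kg·m²] = kg·m²·s⁻²
  E. kg·s⁻²
Only A. matches kg·m·s⁻².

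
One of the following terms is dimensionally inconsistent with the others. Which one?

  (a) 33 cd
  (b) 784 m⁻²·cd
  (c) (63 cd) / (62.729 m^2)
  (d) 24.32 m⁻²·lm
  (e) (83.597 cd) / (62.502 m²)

Reduce each to base SI dimensions:
  (a) cd
  (b) cd·m⁻² = m⁻²·cd
  (c) [cd] / [m²] = m⁻²·cd
  (d) lm·m⁻² = cd·m⁻² = m⁻²·cd
  (e) [cd] / [m²] = m⁻²·cd
All reduce to m⁻²·cd except (a), which is cd.

(a)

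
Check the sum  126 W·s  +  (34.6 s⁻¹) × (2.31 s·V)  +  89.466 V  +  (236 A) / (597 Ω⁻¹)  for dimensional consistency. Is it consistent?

In SI base units:
  126 W·s:  W·s = J·s⁻¹·s = kg·m²·s⁻²
  (34.6 s⁻¹) × (2.31 s·V):  [s⁻¹] · [kg·m²·s⁻²·A⁻¹] = kg·m²·s⁻³·A⁻¹
  89.466 V:  V = J·C⁻¹ = kg·m²·s⁻³·A⁻¹
  (236 A) / (597 Ω⁻¹):  [A] / [kg⁻¹·m⁻²·s³·A²] = kg·m²·s⁻³·A⁻¹
The terms do not share a single dimension (kg·m²·s⁻² vs kg·m²·s⁻³·A⁻¹).

No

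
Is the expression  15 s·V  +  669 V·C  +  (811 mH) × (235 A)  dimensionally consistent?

Reduce each to base SI dimensions:
  15 s·V:  V·s = J·C⁻¹·s = kg·m²·s⁻²·A⁻¹
  669 V·C:  C·V = s·A·J·C⁻¹ = kg·m²·s⁻²
  (811 mH) × (235 A):  [kg·m²·s⁻²·A⁻²] · [A] = kg·m²·s⁻²·A⁻¹
The terms do not share a single dimension (kg·m²·s⁻² vs kg·m²·s⁻²·A⁻¹).

No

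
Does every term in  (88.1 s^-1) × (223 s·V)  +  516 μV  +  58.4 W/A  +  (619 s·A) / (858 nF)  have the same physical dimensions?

Yes

Expand each in SI base units:
  (88.1 s^-1) × (223 s·V):  [s⁻¹] · [kg·m²·s⁻²·A⁻¹] = kg·m²·s⁻³·A⁻¹
  516 μV:  V = J·C⁻¹ = kg·m²·s⁻³·A⁻¹
  58.4 W/A:  W·A⁻¹ = J·s⁻¹·A⁻¹ = kg·m²·s⁻³·A⁻¹
  (619 s·A) / (858 nF):  [s·A] / [kg⁻¹·m⁻²·s⁴·A²] = kg·m²·s⁻³·A⁻¹
Every term reduces to kg·m²·s⁻³·A⁻¹.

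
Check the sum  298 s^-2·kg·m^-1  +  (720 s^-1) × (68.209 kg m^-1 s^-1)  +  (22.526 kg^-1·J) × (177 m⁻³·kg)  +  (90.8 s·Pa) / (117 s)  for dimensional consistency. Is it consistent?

Yes

In SI base units:
  298 s^-2·kg·m^-1:  kg·m⁻¹·s⁻²
  (720 s^-1) × (68.209 kg m^-1 s^-1):  [s⁻¹] · [kg·m⁻¹·s⁻¹] = kg·m⁻¹·s⁻²
  (22.526 kg^-1·J) × (177 m⁻³·kg):  [m²·s⁻²] · [kg·m⁻³] = kg·m⁻¹·s⁻²
  (90.8 s·Pa) / (117 s):  [kg·m⁻¹·s⁻¹] / [s] = kg·m⁻¹·s⁻²
Every term reduces to kg·m⁻¹·s⁻².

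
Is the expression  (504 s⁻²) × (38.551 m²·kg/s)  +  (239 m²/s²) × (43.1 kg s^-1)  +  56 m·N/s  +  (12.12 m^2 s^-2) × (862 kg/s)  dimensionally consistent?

Reduce each to base SI dimensions:
  (504 s⁻²) × (38.551 m²·kg/s):  [s⁻²] · [kg·m²·s⁻¹] = kg·m²·s⁻³
  (239 m²/s²) × (43.1 kg s^-1):  [m²·s⁻²] · [kg·s⁻¹] = kg·m²·s⁻³
  56 m·N/s:  N·m·s⁻¹ = kg·m·s⁻²·m·s⁻¹ = kg·m²·s⁻³
  (12.12 m^2 s^-2) × (862 kg/s):  [m²·s⁻²] · [kg·s⁻¹] = kg·m²·s⁻³
Every term reduces to kg·m²·s⁻³.

Yes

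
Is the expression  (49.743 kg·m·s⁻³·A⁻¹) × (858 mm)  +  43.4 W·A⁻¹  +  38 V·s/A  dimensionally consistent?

No

Expand each in SI base units:
  (49.743 kg·m·s⁻³·A⁻¹) × (858 mm):  [kg·m·s⁻³·A⁻¹] · [m] = kg·m²·s⁻³·A⁻¹
  43.4 W·A⁻¹:  W·A⁻¹ = J·s⁻¹·A⁻¹ = kg·m²·s⁻³·A⁻¹
  38 V·s/A:  V·s·A⁻¹ = J·C⁻¹·s·A⁻¹ = kg·m²·s⁻²·A⁻²
The terms do not share a single dimension (kg·m²·s⁻²·A⁻² vs kg·m²·s⁻³·A⁻¹).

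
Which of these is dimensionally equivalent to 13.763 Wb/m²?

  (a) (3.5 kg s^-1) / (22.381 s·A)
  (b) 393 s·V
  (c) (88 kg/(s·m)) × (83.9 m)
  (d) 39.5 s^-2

Reference: Wb·m⁻² = V·s·m⁻² = kg·s⁻²·A⁻¹.
Each option:
  (a) [kg·s⁻¹] / [s·A] = kg·s⁻²·A⁻¹  ← same
  (b) V·s = J·C⁻¹·s = kg·m²·s⁻²·A⁻¹
  (c) [kg·m⁻¹·s⁻¹] · [m] = kg·s⁻¹
  (d) s⁻²
Only (a) matches kg·s⁻²·A⁻¹.

(a)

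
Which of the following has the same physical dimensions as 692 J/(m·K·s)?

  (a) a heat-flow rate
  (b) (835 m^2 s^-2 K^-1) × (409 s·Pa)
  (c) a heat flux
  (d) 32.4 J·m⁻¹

(b)

Reference: J·s⁻¹·m⁻¹·K⁻¹ = N·m·s⁻¹·m⁻¹·K⁻¹ = kg·m·s⁻³·K⁻¹.
Each option:
  (a) [heat-flow rate] = kg·m²·s⁻³
  (b) [m²·s⁻²·K⁻¹] · [kg·m⁻¹·s⁻¹] = kg·m·s⁻³·K⁻¹  ← same
  (c) [heat flux] = kg·s⁻³
  (d) J·m⁻¹ = N·m·m⁻¹ = kg·m·s⁻²
Only (b) matches kg·m·s⁻³·K⁻¹.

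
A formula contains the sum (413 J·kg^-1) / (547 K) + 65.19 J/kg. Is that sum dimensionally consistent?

No

In SI base units:
  (413 J·kg^-1) / (547 K):  [m²·s⁻²] / [K] = m²·s⁻²·K⁻¹
  65.19 J/kg:  J·kg⁻¹ = N·m·kg⁻¹ = m²·s⁻²
m²·s⁻²·K⁻¹ ≠ m²·s⁻², so they cannot be added.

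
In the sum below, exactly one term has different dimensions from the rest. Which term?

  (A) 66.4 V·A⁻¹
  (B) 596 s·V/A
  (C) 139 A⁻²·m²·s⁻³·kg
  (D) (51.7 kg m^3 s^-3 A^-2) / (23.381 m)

In SI base units:
  (A) V·A⁻¹ = J·C⁻¹·A⁻¹ = kg·m²·s⁻³·A⁻²
  (B) V·s·A⁻¹ = J·C⁻¹·s·A⁻¹ = kg·m²·s⁻²·A⁻²
  (C) kg·m²·s⁻³·A⁻²
  (D) [kg·m³·s⁻³·A⁻²] / [m] = kg·m²·s⁻³·A⁻²
All reduce to kg·m²·s⁻³·A⁻² except (B), which is kg·m²·s⁻²·A⁻².

(B)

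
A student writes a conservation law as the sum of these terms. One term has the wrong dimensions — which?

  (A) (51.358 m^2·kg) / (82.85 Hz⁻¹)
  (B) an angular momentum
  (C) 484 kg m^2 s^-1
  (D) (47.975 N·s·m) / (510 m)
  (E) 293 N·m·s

Work out the base dimensions of each:
  (A) [kg·m²] / [s] = kg·m²·s⁻¹
  (B) [angular momentum] = kg·m²·s⁻¹
  (C) kg·m²·s⁻¹
  (D) [kg·m²·s⁻¹] / [m] = kg·m·s⁻¹
  (E) N·m·s = kg·m·s⁻²·m·s = kg·m²·s⁻¹
All reduce to kg·m²·s⁻¹ except (D), which is kg·m·s⁻¹.

(D)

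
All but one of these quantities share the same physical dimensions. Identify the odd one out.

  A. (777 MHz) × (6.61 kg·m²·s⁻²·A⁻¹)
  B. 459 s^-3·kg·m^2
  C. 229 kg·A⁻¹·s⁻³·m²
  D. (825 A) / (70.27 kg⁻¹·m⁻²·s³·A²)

B.

Expand each in SI base units:
  A. [s⁻¹] · [kg·m²·s⁻²·A⁻¹] = kg·m²·s⁻³·A⁻¹
  B. kg·m²·s⁻³
  C. kg·m²·s⁻³·A⁻¹
  D. [A] / [kg⁻¹·m⁻²·s³·A²] = kg·m²·s⁻³·A⁻¹
All reduce to kg·m²·s⁻³·A⁻¹ except B., which is kg·m²·s⁻³.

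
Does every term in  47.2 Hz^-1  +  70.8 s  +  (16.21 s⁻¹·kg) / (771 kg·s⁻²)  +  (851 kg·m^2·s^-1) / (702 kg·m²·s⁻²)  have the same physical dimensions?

Dimensions:
  47.2 Hz^-1:  Hz⁻¹ = (s⁻¹)⁻¹ = s
  70.8 s:  s
  (16.21 s⁻¹·kg) / (771 kg·s⁻²):  [kg·s⁻¹] / [kg·s⁻²] = s
  (851 kg·m^2·s^-1) / (702 kg·m²·s⁻²):  [kg·m²·s⁻¹] / [kg·m²·s⁻²] = s
Every term reduces to s.

Yes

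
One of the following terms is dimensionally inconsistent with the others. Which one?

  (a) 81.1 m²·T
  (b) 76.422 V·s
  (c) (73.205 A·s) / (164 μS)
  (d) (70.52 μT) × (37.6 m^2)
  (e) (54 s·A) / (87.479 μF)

(e)

Dimensions:
  (a) T·m² = Wb·m⁻²·m² = kg·m²·s⁻²·A⁻¹
  (b) V·s = J·C⁻¹·s = kg·m²·s⁻²·A⁻¹
  (c) [s·A] / [kg⁻¹·m⁻²·s³·A²] = kg·m²·s⁻²·A⁻¹
  (d) [kg·s⁻²·A⁻¹] · [m²] = kg·m²·s⁻²·A⁻¹
  (e) [s·A] / [kg⁻¹·m⁻²·s⁴·A²] = kg·m²·s⁻³·A⁻¹
All reduce to kg·m²·s⁻²·A⁻¹ except (e), which is kg·m²·s⁻³·A⁻¹.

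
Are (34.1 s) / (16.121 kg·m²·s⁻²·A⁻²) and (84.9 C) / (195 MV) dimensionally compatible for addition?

Dimensions:
  (34.1 s) / (16.121 kg·m²·s⁻²·A⁻²):  [s] / [kg·m²·s⁻²·A⁻²] = kg⁻¹·m⁻²·s³·A²
  (84.9 C) / (195 MV):  [s·A] / [kg·m²·s⁻³·A⁻¹] = kg⁻¹·m⁻²·s⁴·A²
kg⁻¹·m⁻²·s³·A² ≠ kg⁻¹·m⁻²·s⁴·A², so they cannot be added.

No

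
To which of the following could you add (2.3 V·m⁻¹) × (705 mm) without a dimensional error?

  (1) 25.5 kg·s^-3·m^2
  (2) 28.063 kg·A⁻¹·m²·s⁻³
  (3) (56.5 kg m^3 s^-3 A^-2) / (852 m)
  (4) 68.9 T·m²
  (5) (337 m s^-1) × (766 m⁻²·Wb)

Reference: [kg·m·s⁻³·A⁻¹] · [m] = kg·m²·s⁻³·A⁻¹.
Each option:
  (1) kg·m²·s⁻³
  (2) kg·m²·s⁻³·A⁻¹  ← same
  (3) [kg·m³·s⁻³·A⁻²] / [m] = kg·m²·s⁻³·A⁻²
  (4) T·m² = Wb·m⁻²·m² = kg·m²·s⁻²·A⁻¹
  (5) [m·s⁻¹] · [kg·s⁻²·A⁻¹] = kg·m·s⁻³·A⁻¹
Only (2) matches kg·m²·s⁻³·A⁻¹.

(2)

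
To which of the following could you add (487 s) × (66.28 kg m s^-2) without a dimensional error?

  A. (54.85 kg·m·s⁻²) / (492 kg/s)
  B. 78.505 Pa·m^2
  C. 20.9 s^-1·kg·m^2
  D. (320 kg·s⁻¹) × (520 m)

D.

Reference: [s] · [kg·m·s⁻²] = kg·m·s⁻¹.
Each option:
  A. [kg·m·s⁻²] / [kg·s⁻¹] = m·s⁻¹
  B. Pa·m² = N·m⁻²·m² = kg·m·s⁻²
  C. kg·m²·s⁻¹
  D. [kg·s⁻¹] · [m] = kg·m·s⁻¹  ← same
Only D. matches kg·m·s⁻¹.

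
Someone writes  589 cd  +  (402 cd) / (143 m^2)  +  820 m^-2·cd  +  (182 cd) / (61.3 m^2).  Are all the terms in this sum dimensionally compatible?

Reduce each to base SI dimensions:
  589 cd:  cd
  (402 cd) / (143 m^2):  [cd] / [m²] = m⁻²·cd
  820 m^-2·cd:  cd·m⁻² = m⁻²·cd
  (182 cd) / (61.3 m^2):  [cd] / [m²] = m⁻²·cd
The terms do not share a single dimension (cd vs m⁻²·cd).

No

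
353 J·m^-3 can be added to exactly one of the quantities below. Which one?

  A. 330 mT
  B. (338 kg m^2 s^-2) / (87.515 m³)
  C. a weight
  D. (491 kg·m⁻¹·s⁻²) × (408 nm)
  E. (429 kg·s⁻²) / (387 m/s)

B.

Reference: J·m⁻³ = N·m·m⁻³ = kg·m⁻¹·s⁻².
Each option:
  A. T = Wb·m⁻² = kg·s⁻²·A⁻¹
  B. [kg·m²·s⁻²] / [m³] = kg·m⁻¹·s⁻²  ← same
  C. [weight] = kg·m·s⁻²
  D. [kg·m⁻¹·s⁻²] · [m] = kg·s⁻²
  E. [kg·s⁻²] / [m·s⁻¹] = kg·m⁻¹·s⁻¹
Only B. matches kg·m⁻¹·s⁻².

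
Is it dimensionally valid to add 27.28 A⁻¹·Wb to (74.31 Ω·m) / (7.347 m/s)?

Yes

Expand each in SI base units:
  27.28 A⁻¹·Wb:  Wb·A⁻¹ = V·s·A⁻¹ = kg·m²·s⁻²·A⁻²
  (74.31 Ω·m) / (7.347 m/s):  [kg·m³·s⁻³·A⁻²] / [m·s⁻¹] = kg·m²·s⁻²·A⁻²
Both are kg·m²·s⁻²·A⁻², so they have the same dimensions and can be added.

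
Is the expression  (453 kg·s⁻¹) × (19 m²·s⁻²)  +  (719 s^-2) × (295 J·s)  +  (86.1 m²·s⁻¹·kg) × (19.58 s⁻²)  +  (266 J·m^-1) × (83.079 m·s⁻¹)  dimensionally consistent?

Yes

Reduce each to base SI dimensions:
  (453 kg·s⁻¹) × (19 m²·s⁻²):  [kg·s⁻¹] · [m²·s⁻²] = kg·m²·s⁻³
  (719 s^-2) × (295 J·s):  [s⁻²] · [kg·m²·s⁻¹] = kg·m²·s⁻³
  (86.1 m²·s⁻¹·kg) × (19.58 s⁻²):  [kg·m²·s⁻¹] · [s⁻²] = kg·m²·s⁻³
  (266 J·m^-1) × (83.079 m·s⁻¹):  [kg·m·s⁻²] · [m·s⁻¹] = kg·m²·s⁻³
Every term reduces to kg·m²·s⁻³.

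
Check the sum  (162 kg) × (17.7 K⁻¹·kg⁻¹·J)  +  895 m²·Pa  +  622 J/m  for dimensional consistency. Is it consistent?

No

Expand each in SI base units:
  (162 kg) × (17.7 K⁻¹·kg⁻¹·J):  [kg] · [m²·s⁻²·K⁻¹] = kg·m²·s⁻²·K⁻¹
  895 m²·Pa:  Pa·m² = N·m⁻²·m² = kg·m·s⁻²
  622 J/m:  J·m⁻¹ = N·m·m⁻¹ = kg·m·s⁻²
The terms do not share a single dimension (kg·m²·s⁻²·K⁻¹ vs kg·m·s⁻²).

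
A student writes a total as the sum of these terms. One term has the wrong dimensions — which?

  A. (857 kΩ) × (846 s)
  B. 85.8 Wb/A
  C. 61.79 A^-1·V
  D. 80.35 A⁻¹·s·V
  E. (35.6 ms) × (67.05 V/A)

Work out the base dimensions of each:
  A. [kg·m²·s⁻³·A⁻²] · [s] = kg·m²·s⁻²·A⁻²
  B. Wb·A⁻¹ = V·s·A⁻¹ = kg·m²·s⁻²·A⁻²
  C. V·A⁻¹ = J·C⁻¹·A⁻¹ = kg·m²·s⁻³·A⁻²
  D. V·s·A⁻¹ = J·C⁻¹·s·A⁻¹ = kg·m²·s⁻²·A⁻²
  E. [s] · [kg·m²·s⁻³·A⁻²] = kg·m²·s⁻²·A⁻²
All reduce to kg·m²·s⁻²·A⁻² except C., which is kg·m²·s⁻³·A⁻².

C.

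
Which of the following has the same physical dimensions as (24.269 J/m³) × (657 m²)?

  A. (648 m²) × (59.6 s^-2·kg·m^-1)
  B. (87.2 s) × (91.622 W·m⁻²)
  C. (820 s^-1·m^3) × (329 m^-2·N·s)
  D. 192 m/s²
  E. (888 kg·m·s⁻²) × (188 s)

A.

Reference: [kg·m⁻¹·s⁻²] · [m²] = kg·m·s⁻².
Each option:
  A. [m²] · [kg·m⁻¹·s⁻²] = kg·m·s⁻²  ← same
  B. [s] · [kg·s⁻³] = kg·s⁻²
  C. [m³·s⁻¹] · [kg·m⁻¹·s⁻¹] = kg·m²·s⁻²
  D. m·s⁻²
  E. [kg·m·s⁻²] · [s] = kg·m·s⁻¹
Only A. matches kg·m·s⁻².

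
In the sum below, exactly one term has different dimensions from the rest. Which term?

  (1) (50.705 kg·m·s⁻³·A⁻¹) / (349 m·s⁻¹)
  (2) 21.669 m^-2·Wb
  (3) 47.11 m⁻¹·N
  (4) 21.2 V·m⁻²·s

Expand each in SI base units:
  (1) [kg·m·s⁻³·A⁻¹] / [m·s⁻¹] = kg·s⁻²·A⁻¹
  (2) Wb·m⁻² = V·s·m⁻² = kg·s⁻²·A⁻¹
  (3) N·m⁻¹ = kg·m·s⁻²·m⁻¹ = kg·s⁻²
  (4) V·s·m⁻² = J·C⁻¹·s·m⁻² = kg·s⁻²·A⁻¹
All reduce to kg·s⁻²·A⁻¹ except (3), which is kg·s⁻².

(3)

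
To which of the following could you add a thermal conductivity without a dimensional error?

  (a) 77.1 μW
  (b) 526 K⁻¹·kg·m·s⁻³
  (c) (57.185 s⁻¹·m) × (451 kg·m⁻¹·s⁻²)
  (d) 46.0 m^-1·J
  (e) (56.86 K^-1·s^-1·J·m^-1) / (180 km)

(b)

Reference: [thermal conductivity] = kg·m·s⁻³·K⁻¹.
Each option:
  (a) W = J·s⁻¹ = kg·m²·s⁻³
  (b) kg·m·s⁻³·K⁻¹  ← same
  (c) [m·s⁻¹] · [kg·m⁻¹·s⁻²] = kg·s⁻³
  (d) J·m⁻¹ = N·m·m⁻¹ = kg·m·s⁻²
  (e) [kg·m·s⁻³·K⁻¹] / [m] = kg·s⁻³·K⁻¹
Only (b) matches kg·m·s⁻³·K⁻¹.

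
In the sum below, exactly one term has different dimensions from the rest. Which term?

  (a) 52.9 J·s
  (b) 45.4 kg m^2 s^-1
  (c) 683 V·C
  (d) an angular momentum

Work out the base dimensions of each:
  (a) J·s = N·m·s = kg·m²·s⁻¹
  (b) kg·m²·s⁻¹
  (c) C·V = s·A·J·C⁻¹ = kg·m²·s⁻²
  (d) [angular momentum] = kg·m²·s⁻¹
All reduce to kg·m²·s⁻¹ except (c), which is kg·m²·s⁻².

(c)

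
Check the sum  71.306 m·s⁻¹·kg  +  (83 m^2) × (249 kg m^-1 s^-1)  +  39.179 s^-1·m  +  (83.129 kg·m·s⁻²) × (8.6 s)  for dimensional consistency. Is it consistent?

No

Work out the base dimensions of each:
  71.306 m·s⁻¹·kg:  kg·m·s⁻¹
  (83 m^2) × (249 kg m^-1 s^-1):  [m²] · [kg·m⁻¹·s⁻¹] = kg·m·s⁻¹
  39.179 s^-1·m:  m·s⁻¹
  (83.129 kg·m·s⁻²) × (8.6 s):  [kg·m·s⁻²] · [s] = kg·m·s⁻¹
The terms do not share a single dimension (kg·m·s⁻¹ vs m·s⁻¹).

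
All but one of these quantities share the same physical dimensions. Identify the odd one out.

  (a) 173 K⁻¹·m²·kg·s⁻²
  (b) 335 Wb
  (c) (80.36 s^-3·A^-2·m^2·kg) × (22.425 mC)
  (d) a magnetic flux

In SI base units:
  (a) kg·m²·s⁻²·K⁻¹
  (b) Wb = V·s = kg·m²·s⁻²·A⁻¹
  (c) [kg·m²·s⁻³·A⁻²] · [s·A] = kg·m²·s⁻²·A⁻¹
  (d) [magnetic flux] = kg·m²·s⁻²·A⁻¹
All reduce to kg·m²·s⁻²·A⁻¹ except (a), which is kg·m²·s⁻²·K⁻¹.

(a)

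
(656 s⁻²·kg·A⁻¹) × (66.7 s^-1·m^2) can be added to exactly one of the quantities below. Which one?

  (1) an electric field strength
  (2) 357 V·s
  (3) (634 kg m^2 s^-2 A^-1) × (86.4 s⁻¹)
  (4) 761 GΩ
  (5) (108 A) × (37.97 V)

Reference: [kg·s⁻²·A⁻¹] · [m²·s⁻¹] = kg·m²·s⁻³·A⁻¹.
Each option:
  (1) [electric field strength] = kg·m·s⁻³·A⁻¹
  (2) V·s = J·C⁻¹·s = kg·m²·s⁻²·A⁻¹
  (3) [kg·m²·s⁻²·A⁻¹] · [s⁻¹] = kg·m²·s⁻³·A⁻¹  ← same
  (4) Ω = V·A⁻¹ = kg·m²·s⁻³·A⁻²
  (5) [A] · [kg·m²·s⁻³·A⁻¹] = kg·m²·s⁻³
Only (3) matches kg·m²·s⁻³·A⁻¹.

(3)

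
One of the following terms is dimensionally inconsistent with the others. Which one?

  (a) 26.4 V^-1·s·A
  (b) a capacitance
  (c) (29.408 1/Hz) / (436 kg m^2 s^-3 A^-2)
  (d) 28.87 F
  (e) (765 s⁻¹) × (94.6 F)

In SI base units:
  (a) A·s·V⁻¹ = A·s·(J·C⁻¹)⁻¹ = kg⁻¹·m⁻²·s⁴·A²
  (b) [capacitance] = kg⁻¹·m⁻²·s⁴·A²
  (c) [s] / [kg·m²·s⁻³·A⁻²] = kg⁻¹·m⁻²·s⁴·A²
  (d) F = C·V⁻¹ = kg⁻¹·m⁻²·s⁴·A²
  (e) [s⁻¹] · [kg⁻¹·m⁻²·s⁴·A²] = kg⁻¹·m⁻²·s³·A²
All reduce to kg⁻¹·m⁻²·s⁴·A² except (e), which is kg⁻¹·m⁻²·s³·A².

(e)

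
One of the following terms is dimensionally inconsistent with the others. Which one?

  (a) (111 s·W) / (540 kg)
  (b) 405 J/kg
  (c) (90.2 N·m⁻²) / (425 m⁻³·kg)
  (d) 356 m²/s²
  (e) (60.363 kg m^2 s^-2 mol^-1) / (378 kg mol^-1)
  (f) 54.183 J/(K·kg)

Reduce each to base SI dimensions:
  (a) [kg·m²·s⁻²] / [kg] = m²·s⁻²
  (b) J·kg⁻¹ = N·m·kg⁻¹ = m²·s⁻²
  (c) [kg·m⁻¹·s⁻²] / [kg·m⁻³] = m²·s⁻²
  (d) m²·s⁻²
  (e) [kg·m²·s⁻²·mol⁻¹] / [kg·mol⁻¹] = m²·s⁻²
  (f) J·kg⁻¹·K⁻¹ = N·m·kg⁻¹·K⁻¹ = m²·s⁻²·K⁻¹
All reduce to m²·s⁻² except (f), which is m²·s⁻²·K⁻¹.

(f)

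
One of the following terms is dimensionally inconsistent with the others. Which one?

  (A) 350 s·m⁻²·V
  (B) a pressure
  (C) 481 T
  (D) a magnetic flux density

(B)

In SI base units:
  (A) V·s·m⁻² = J·C⁻¹·s·m⁻² = kg·s⁻²·A⁻¹
  (B) [pressure] = kg·m⁻¹·s⁻²
  (C) T = Wb·m⁻² = kg·s⁻²·A⁻¹
  (D) [magnetic flux density] = kg·s⁻²·A⁻¹
All reduce to kg·s⁻²·A⁻¹ except (B), which is kg·m⁻¹·s⁻².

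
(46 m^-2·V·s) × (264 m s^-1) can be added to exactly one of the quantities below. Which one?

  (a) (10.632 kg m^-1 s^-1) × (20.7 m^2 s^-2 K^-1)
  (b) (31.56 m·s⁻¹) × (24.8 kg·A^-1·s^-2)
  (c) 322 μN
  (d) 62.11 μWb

Reference: [kg·s⁻²·A⁻¹] · [m·s⁻¹] = kg·m·s⁻³·A⁻¹.
Each option:
  (a) [kg·m⁻¹·s⁻¹] · [m²·s⁻²·K⁻¹] = kg·m·s⁻³·K⁻¹
  (b) [m·s⁻¹] · [kg·s⁻²·A⁻¹] = kg·m·s⁻³·A⁻¹  ← same
  (c) N = kg·m·s⁻²
  (d) Wb = V·s = kg·m²·s⁻²·A⁻¹
Only (b) matches kg·m·s⁻³·A⁻¹.

(b)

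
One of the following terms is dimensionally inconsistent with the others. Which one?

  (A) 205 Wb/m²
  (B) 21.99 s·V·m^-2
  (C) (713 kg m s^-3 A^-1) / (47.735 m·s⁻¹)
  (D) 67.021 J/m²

Reduce each to base SI dimensions:
  (A) Wb·m⁻² = V·s·m⁻² = kg·s⁻²·A⁻¹
  (B) V·s·m⁻² = J·C⁻¹·s·m⁻² = kg·s⁻²·A⁻¹
  (C) [kg·m·s⁻³·A⁻¹] / [m·s⁻¹] = kg·s⁻²·A⁻¹
  (D) J·m⁻² = N·m·m⁻² = kg·s⁻²
All reduce to kg·s⁻²·A⁻¹ except (D), which is kg·s⁻².

(D)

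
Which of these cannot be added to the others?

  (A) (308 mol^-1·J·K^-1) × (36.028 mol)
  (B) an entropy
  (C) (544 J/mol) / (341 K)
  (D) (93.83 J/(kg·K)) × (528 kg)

(C)

Expand each in SI base units:
  (A) [kg·m²·s⁻²·K⁻¹·mol⁻¹] · [mol] = kg·m²·s⁻²·K⁻¹
  (B) [entropy] = kg·m²·s⁻²·K⁻¹
  (C) [kg·m²·s⁻²·mol⁻¹] / [K] = kg·m²·s⁻²·K⁻¹·mol⁻¹
  (D) [m²·s⁻²·K⁻¹] · [kg] = kg·m²·s⁻²·K⁻¹
All reduce to kg·m²·s⁻²·K⁻¹ except (C), which is kg·m²·s⁻²·K⁻¹·mol⁻¹.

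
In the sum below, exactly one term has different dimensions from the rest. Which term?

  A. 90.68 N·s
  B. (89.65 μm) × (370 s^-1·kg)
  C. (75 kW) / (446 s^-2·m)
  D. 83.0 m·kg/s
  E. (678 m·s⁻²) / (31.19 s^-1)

Dimensions:
  A. N·s = kg·m·s⁻²·s = kg·m·s⁻¹
  B. [m] · [kg·s⁻¹] = kg·m·s⁻¹
  C. [kg·m²·s⁻³] / [m·s⁻²] = kg·m·s⁻¹
  D. kg·m·s⁻¹
  E. [m·s⁻²] / [s⁻¹] = m·s⁻¹
All reduce to kg·m·s⁻¹ except E., which is m·s⁻¹.

E.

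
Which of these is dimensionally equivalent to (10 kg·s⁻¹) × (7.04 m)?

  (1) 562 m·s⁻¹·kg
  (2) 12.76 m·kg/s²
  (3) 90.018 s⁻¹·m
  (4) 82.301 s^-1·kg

Reference: [kg·s⁻¹] · [m] = kg·m·s⁻¹.
Each option:
  (1) kg·m·s⁻¹  ← same
  (2) kg·m·s⁻²
  (3) m·s⁻¹
  (4) kg·s⁻¹
Only (1) matches kg·m·s⁻¹.

(1)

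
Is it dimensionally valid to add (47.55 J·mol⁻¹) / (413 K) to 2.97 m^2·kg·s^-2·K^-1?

Reduce each to base SI dimensions:
  (47.55 J·mol⁻¹) / (413 K):  [kg·m²·s⁻²·mol⁻¹] / [K] = kg·m²·s⁻²·K⁻¹·mol⁻¹
  2.97 m^2·kg·s^-2·K^-1:  kg·m²·s⁻²·K⁻¹
kg·m²·s⁻²·K⁻¹·mol⁻¹ ≠ kg·m²·s⁻²·K⁻¹, so they cannot be added.

No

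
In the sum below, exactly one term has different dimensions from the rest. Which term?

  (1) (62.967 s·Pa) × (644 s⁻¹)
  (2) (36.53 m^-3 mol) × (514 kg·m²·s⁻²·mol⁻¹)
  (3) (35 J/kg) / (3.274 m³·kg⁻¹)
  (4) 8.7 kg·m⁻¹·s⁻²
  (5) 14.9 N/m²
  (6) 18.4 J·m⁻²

(6)

Dimensions:
  (1) [kg·m⁻¹·s⁻¹] · [s⁻¹] = kg·m⁻¹·s⁻²
  (2) [m⁻³·mol] · [kg·m²·s⁻²·mol⁻¹] = kg·m⁻¹·s⁻²
  (3) [m²·s⁻²] / [kg⁻¹·m³] = kg·m⁻¹·s⁻²
  (4) kg·m⁻¹·s⁻²
  (5) N·m⁻² = kg·m·s⁻²·m⁻² = kg·m⁻¹·s⁻²
  (6) J·m⁻² = N·m·m⁻² = kg·s⁻²
All reduce to kg·m⁻¹·s⁻² except (6), which is kg·s⁻².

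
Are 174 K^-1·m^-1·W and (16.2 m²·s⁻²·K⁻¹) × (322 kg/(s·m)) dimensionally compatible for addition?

Yes

Reduce each to base SI dimensions:
  174 K^-1·m^-1·W:  W·m⁻¹·K⁻¹ = J·s⁻¹·m⁻¹·K⁻¹ = kg·m·s⁻³·K⁻¹
  (16.2 m²·s⁻²·K⁻¹) × (322 kg/(s·m)):  [m²·s⁻²·K⁻¹] · [kg·m⁻¹·s⁻¹] = kg·m·s⁻³·K⁻¹
Both are kg·m·s⁻³·K⁻¹, so they have the same dimensions and can be added.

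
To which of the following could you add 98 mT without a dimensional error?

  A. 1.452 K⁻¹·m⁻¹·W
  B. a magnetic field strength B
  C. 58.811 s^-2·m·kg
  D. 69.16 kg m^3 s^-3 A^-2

Reference: T = Wb·m⁻² = kg·s⁻²·A⁻¹.
Each option:
  A. W·m⁻¹·K⁻¹ = J·s⁻¹·m⁻¹·K⁻¹ = kg·m·s⁻³·K⁻¹
  B. [magnetic field strength B] = kg·s⁻²·A⁻¹  ← same
  C. kg·m·s⁻²
  D. kg·m³·s⁻³·A⁻²
Only B. matches kg·s⁻²·A⁻¹.

B.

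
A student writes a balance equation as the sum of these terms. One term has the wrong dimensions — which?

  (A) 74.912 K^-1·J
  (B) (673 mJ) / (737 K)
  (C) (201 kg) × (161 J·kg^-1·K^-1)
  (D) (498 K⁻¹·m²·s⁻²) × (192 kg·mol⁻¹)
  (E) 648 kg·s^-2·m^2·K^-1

(D)

Dimensions:
  (A) J·K⁻¹ = N·m·K⁻¹ = kg·m²·s⁻²·K⁻¹
  (B) [kg·m²·s⁻²] / [K] = kg·m²·s⁻²·K⁻¹
  (C) [kg] · [m²·s⁻²·K⁻¹] = kg·m²·s⁻²·K⁻¹
  (D) [m²·s⁻²·K⁻¹] · [kg·mol⁻¹] = kg·m²·s⁻²·K⁻¹·mol⁻¹
  (E) kg·m²·s⁻²·K⁻¹
All reduce to kg·m²·s⁻²·K⁻¹ except (D), which is kg·m²·s⁻²·K⁻¹·mol⁻¹.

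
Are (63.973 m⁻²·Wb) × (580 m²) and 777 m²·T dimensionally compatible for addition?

Yes

Reduce each to base SI dimensions:
  (63.973 m⁻²·Wb) × (580 m²):  [kg·s⁻²·A⁻¹] · [m²] = kg·m²·s⁻²·A⁻¹
  777 m²·T:  T·m² = Wb·m⁻²·m² = kg·m²·s⁻²·A⁻¹
Both are kg·m²·s⁻²·A⁻¹, so they have the same dimensions and can be added.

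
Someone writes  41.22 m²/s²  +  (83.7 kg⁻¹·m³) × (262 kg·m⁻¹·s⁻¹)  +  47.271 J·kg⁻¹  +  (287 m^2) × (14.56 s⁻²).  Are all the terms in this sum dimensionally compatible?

Reduce each to base SI dimensions:
  41.22 m²/s²:  m²·s⁻²
  (83.7 kg⁻¹·m³) × (262 kg·m⁻¹·s⁻¹):  [kg⁻¹·m³] · [kg·m⁻¹·s⁻¹] = m²·s⁻¹
  47.271 J·kg⁻¹:  J·kg⁻¹ = N·m·kg⁻¹ = m²·s⁻²
  (287 m^2) × (14.56 s⁻²):  [m²] · [s⁻²] = m²·s⁻²
The terms do not share a single dimension (m²·s⁻² vs m²·s⁻¹).

No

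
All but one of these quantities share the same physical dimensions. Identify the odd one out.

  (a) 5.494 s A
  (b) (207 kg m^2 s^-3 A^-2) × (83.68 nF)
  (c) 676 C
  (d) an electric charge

In SI base units:
  (a) s·A
  (b) [kg·m²·s⁻³·A⁻²] · [kg⁻¹·m⁻²·s⁴·A²] = s
  (c) C = s·A
  (d) [electric charge] = s·A
All reduce to s·A except (b), which is s.

(b)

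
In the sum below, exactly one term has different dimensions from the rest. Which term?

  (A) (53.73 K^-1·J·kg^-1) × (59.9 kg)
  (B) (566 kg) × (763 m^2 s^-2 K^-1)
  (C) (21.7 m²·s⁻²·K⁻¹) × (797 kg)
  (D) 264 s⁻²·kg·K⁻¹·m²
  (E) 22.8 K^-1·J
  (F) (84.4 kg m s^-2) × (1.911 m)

Expand each in SI base units:
  (A) [m²·s⁻²·K⁻¹] · [kg] = kg·m²·s⁻²·K⁻¹
  (B) [kg] · [m²·s⁻²·K⁻¹] = kg·m²·s⁻²·K⁻¹
  (C) [m²·s⁻²·K⁻¹] · [kg] = kg·m²·s⁻²·K⁻¹
  (D) kg·m²·s⁻²·K⁻¹
  (E) J·K⁻¹ = N·m·K⁻¹ = kg·m²·s⁻²·K⁻¹
  (F) [kg·m·s⁻²] · [m] = kg·m²·s⁻²
All reduce to kg·m²·s⁻²·K⁻¹ except (F), which is kg·m²·s⁻².

(F)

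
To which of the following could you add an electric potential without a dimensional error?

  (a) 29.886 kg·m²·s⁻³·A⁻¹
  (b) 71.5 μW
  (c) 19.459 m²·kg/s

Reference: [electric potential] = kg·m²·s⁻³·A⁻¹.
Each option:
  (a) kg·m²·s⁻³·A⁻¹  ← same
  (b) W = J·s⁻¹ = kg·m²·s⁻³
  (c) kg·m²·s⁻¹
Only (a) matches kg·m²·s⁻³·A⁻¹.

(a)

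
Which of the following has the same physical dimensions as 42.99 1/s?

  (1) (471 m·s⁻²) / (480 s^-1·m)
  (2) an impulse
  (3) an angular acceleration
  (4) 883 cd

Reference: s⁻¹.
Each option:
  (1) [m·s⁻²] / [m·s⁻¹] = s⁻¹  ← same
  (2) [impulse] = kg·m·s⁻¹
  (3) [angular acceleration] = s⁻²
  (4) cd
Only (1) matches s⁻¹.

(1)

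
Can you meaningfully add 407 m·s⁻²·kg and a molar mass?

No

Expand each in SI base units:
  407 m·s⁻²·kg:  kg·m·s⁻²
  a molar mass:  [molar mass] = kg·mol⁻¹
kg·m·s⁻² ≠ kg·mol⁻¹, so they cannot be added.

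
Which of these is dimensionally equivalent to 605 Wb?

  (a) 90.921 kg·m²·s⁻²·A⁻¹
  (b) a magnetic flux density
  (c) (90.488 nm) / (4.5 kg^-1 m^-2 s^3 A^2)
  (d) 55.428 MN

(a)

Reference: Wb = V·s = kg·m²·s⁻²·A⁻¹.
Each option:
  (a) kg·m²·s⁻²·A⁻¹  ← same
  (b) [magnetic flux density] = kg·s⁻²·A⁻¹
  (c) [m] / [kg⁻¹·m⁻²·s³·A²] = kg·m³·s⁻³·A⁻²
  (d) N = kg·m·s⁻²
Only (a) matches kg·m²·s⁻²·A⁻¹.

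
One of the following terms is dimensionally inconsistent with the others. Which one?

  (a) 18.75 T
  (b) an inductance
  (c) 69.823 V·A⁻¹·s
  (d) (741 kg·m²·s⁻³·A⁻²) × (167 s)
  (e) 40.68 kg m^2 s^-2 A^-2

(a)

Reduce each to base SI dimensions:
  (a) T = Wb·m⁻² = kg·s⁻²·A⁻¹
  (b) [inductance] = kg·m²·s⁻²·A⁻²
  (c) V·s·A⁻¹ = J·C⁻¹·s·A⁻¹ = kg·m²·s⁻²·A⁻²
  (d) [kg·m²·s⁻³·A⁻²] · [s] = kg·m²·s⁻²·A⁻²
  (e) kg·m²·s⁻²·A⁻²
All reduce to kg·m²·s⁻²·A⁻² except (a), which is kg·s⁻²·A⁻¹.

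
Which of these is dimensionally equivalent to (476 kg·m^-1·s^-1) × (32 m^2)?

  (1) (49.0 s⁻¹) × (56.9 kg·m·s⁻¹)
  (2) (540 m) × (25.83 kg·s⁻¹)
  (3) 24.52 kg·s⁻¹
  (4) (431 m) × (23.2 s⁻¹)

(2)

Reference: [kg·m⁻¹·s⁻¹] · [m²] = kg·m·s⁻¹.
Each option:
  (1) [s⁻¹] · [kg·m·s⁻¹] = kg·m·s⁻²
  (2) [m] · [kg·s⁻¹] = kg·m·s⁻¹  ← same
  (3) kg·s⁻¹
  (4) [m] · [s⁻¹] = m·s⁻¹
Only (2) matches kg·m·s⁻¹.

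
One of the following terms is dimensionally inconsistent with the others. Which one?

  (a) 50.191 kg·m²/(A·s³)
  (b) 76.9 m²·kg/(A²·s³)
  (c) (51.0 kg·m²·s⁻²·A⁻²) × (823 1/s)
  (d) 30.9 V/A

(a)

In SI base units:
  (a) kg·m²·s⁻³·A⁻¹
  (b) kg·m²·s⁻³·A⁻²
  (c) [kg·m²·s⁻²·A⁻²] · [s⁻¹] = kg·m²·s⁻³·A⁻²
  (d) V·A⁻¹ = J·C⁻¹·A⁻¹ = kg·m²·s⁻³·A⁻²
All reduce to kg·m²·s⁻³·A⁻² except (a), which is kg·m²·s⁻³·A⁻¹.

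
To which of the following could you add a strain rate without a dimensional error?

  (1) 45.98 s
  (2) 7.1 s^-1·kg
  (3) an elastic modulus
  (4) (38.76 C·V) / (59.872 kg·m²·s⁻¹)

Reference: [strain rate] = s⁻¹.
Each option:
  (1) s
  (2) kg·s⁻¹
  (3) [elastic modulus] = kg·m⁻¹·s⁻²
  (4) [kg·m²·s⁻²] / [kg·m²·s⁻¹] = s⁻¹  ← same
Only (4) matches s⁻¹.

(4)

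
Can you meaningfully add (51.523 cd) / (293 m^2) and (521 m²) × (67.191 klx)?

No

Expand each in SI base units:
  (51.523 cd) / (293 m^2):  [cd] / [m²] = m⁻²·cd
  (521 m²) × (67.191 klx):  [m²] · [m⁻²·cd] = cd
m⁻²·cd ≠ cd, so they cannot be added.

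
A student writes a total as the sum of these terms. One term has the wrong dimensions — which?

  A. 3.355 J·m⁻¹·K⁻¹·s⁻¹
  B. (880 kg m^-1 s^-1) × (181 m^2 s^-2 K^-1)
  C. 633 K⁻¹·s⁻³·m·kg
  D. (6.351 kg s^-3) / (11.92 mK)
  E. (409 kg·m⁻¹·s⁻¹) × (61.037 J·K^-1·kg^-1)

Dimensions:
  A. J·s⁻¹·m⁻¹·K⁻¹ = N·m·s⁻¹·m⁻¹·K⁻¹ = kg·m·s⁻³·K⁻¹
  B. [kg·m⁻¹·s⁻¹] · [m²·s⁻²·K⁻¹] = kg·m·s⁻³·K⁻¹
  C. kg·m·s⁻³·K⁻¹
  D. [kg·s⁻³] / [K] = kg·s⁻³·K⁻¹
  E. [kg·m⁻¹·s⁻¹] · [m²·s⁻²·K⁻¹] = kg·m·s⁻³·K⁻¹
All reduce to kg·m·s⁻³·K⁻¹ except D., which is kg·s⁻³·K⁻¹.

D.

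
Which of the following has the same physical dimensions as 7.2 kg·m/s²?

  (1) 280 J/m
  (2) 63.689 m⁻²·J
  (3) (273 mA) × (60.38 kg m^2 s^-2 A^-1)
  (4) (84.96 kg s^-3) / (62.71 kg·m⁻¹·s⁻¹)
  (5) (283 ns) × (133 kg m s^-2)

(1)

Reference: kg·m·s⁻².
Each option:
  (1) J·m⁻¹ = N·m·m⁻¹ = kg·m·s⁻²  ← same
  (2) J·m⁻² = N·m·m⁻² = kg·s⁻²
  (3) [A] · [kg·m²·s⁻²·A⁻¹] = kg·m²·s⁻²
  (4) [kg·s⁻³] / [kg·m⁻¹·s⁻¹] = m·s⁻²
  (5) [s] · [kg·m·s⁻²] = kg·m·s⁻¹
Only (1) matches kg·m·s⁻².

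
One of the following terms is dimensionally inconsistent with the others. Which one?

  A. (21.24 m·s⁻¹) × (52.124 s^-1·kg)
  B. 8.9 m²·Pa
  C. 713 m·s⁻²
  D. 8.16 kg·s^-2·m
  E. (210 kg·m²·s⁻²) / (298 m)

Reduce each to base SI dimensions:
  A. [m·s⁻¹] · [kg·s⁻¹] = kg·m·s⁻²
  B. Pa·m² = N·m⁻²·m² = kg·m·s⁻²
  C. m·s⁻²
  D. kg·m·s⁻²
  E. [kg·m²·s⁻²] / [m] = kg·m·s⁻²
All reduce to kg·m·s⁻² except C., which is m·s⁻².

C.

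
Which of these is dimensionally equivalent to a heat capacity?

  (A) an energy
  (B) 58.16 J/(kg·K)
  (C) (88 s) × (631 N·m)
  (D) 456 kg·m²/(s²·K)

(D)

Reference: [heat capacity] = kg·m²·s⁻²·K⁻¹.
Each option:
  (A) [energy] = kg·m²·s⁻²
  (B) J·kg⁻¹·K⁻¹ = N·m·kg⁻¹·K⁻¹ = m²·s⁻²·K⁻¹
  (C) [s] · [kg·m²·s⁻²] = kg·m²·s⁻¹
  (D) kg·m²·s⁻²·K⁻¹  ← same
Only (D) matches kg·m²·s⁻²·K⁻¹.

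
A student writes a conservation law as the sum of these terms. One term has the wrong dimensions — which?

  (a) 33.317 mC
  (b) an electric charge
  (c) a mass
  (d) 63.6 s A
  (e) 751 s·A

Dimensions:
  (a) C = s·A
  (b) [electric charge] = s·A
  (c) [mass] = kg
  (d) s·A
  (e) A·s = s·A
All reduce to s·A except (c), which is kg.

(c)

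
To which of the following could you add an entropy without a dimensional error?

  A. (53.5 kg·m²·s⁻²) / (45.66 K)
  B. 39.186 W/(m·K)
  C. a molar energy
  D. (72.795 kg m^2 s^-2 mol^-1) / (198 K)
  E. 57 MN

A.

Reference: [entropy] = kg·m²·s⁻²·K⁻¹.
Each option:
  A. [kg·m²·s⁻²] / [K] = kg·m²·s⁻²·K⁻¹  ← same
  B. W·m⁻¹·K⁻¹ = J·s⁻¹·m⁻¹·K⁻¹ = kg·m·s⁻³·K⁻¹
  C. [molar energy] = kg·m²·s⁻²·mol⁻¹
  D. [kg·m²·s⁻²·mol⁻¹] / [K] = kg·m²·s⁻²·K⁻¹·mol⁻¹
  E. N = kg·m·s⁻²
Only A. matches kg·m²·s⁻²·K⁻¹.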